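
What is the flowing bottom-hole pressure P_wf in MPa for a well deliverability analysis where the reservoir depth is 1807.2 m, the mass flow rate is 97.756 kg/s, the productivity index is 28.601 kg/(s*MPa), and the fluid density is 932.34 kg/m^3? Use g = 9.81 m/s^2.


Step 1: P_i = rho*g*h/1e6 = 932.34*9.81*1807.2/1e6 = 16.52911 MPa
Step 2: P_wf = P_i - mdot/PI = 16.52911 - 97.756/28.601 = 13.111 MPa
P_wf = 13.111 MPa


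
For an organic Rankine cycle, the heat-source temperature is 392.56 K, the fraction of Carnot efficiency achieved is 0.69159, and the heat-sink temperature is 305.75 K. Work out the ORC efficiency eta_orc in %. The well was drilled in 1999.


eta_orc = (1 - Tc/Th) * f * 100
eta_orc = (1 - 305.75/392.56) * 0.69159 * 100
eta_orc = 15.294 %


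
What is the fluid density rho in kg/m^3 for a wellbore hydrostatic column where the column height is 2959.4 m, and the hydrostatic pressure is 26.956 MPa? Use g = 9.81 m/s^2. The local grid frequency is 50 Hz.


rho = P * 1e6 / (g * h)
rho = 26.956 * 1e6 / (9.81 * 2959.4)
rho = 928.50 kg/m^3


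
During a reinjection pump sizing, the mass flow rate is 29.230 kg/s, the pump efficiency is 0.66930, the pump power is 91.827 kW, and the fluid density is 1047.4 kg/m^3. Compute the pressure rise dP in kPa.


dP = P_pump * rho * eta / mdot
dP = 91.827 * 1047.4 * 0.66930 / 29.230
dP = 2202.3 kPa


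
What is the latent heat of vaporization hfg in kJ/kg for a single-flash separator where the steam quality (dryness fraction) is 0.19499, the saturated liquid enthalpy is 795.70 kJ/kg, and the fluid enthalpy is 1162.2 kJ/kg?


hfg = (h - hf) / x
hfg = (1162.2 - 795.70) / 0.19499
hfg = 1879.6 kJ/kg


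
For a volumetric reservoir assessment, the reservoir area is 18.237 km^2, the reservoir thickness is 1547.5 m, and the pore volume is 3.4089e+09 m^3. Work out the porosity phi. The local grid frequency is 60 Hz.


phi = Vp / (A * 1e6 * hr)
phi = 3.4089e+09 / (18.237 * 1e6 * 1547.5)
phi = 0.12079


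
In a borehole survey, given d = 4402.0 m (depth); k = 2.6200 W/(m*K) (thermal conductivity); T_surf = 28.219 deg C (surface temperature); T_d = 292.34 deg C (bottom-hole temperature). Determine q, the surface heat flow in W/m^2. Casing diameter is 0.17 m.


Step 1: grad = (T_d - T_surf)/d * 1000 = (292.34 - 28.219)/4402.0 * 1000 = 60.00023 deg C/km
Step 2: q = k * grad / 1000 = 2.62 * 60.00023 / 1000 = 0.15720 W/m^2
q = 0.15720 W/m^2


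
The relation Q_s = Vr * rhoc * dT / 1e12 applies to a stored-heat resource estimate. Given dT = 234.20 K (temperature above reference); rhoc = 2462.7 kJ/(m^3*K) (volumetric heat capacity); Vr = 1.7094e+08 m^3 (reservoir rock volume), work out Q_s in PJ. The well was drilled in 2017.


Q_s = Vr * rhoc * dT / 1e12
Q_s = 1.7094e+08 * 2462.7 * 234.20 / 1e12
Q_s = 98.592 PJ


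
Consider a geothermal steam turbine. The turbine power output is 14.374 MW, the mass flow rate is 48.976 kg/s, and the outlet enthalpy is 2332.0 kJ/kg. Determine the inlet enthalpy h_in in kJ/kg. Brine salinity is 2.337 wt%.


h_in = h_out + P * 1000 / mdot
h_in = 2332.0 + 14.374 * 1000 / 48.976
h_in = 2625.5 kJ/kg


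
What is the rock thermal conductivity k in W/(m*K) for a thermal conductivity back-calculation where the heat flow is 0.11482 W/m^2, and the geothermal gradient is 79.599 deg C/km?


k = q / (grad / 1000)
k = 0.11482 / (79.599 / 1000)
k = 1.4425 W/(m*K)


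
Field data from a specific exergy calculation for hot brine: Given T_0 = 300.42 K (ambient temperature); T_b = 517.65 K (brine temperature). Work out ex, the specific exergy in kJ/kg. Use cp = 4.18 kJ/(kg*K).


ex = cp * ((T_b - T_0) - T_0 * ln(T_b/T_0))
ex = 4.18 * ((517.65 - 300.42) - 300.42 * ln(517.65/300.42))
ex = 224.74 kJ/kg


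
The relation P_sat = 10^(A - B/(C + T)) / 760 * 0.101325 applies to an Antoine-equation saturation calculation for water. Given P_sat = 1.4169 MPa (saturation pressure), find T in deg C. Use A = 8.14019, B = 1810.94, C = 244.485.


T = B / (A - log10(P_sat * 760 / 0.101325)) - C
T = 1810.94 / (8.14019 - log10(1.4169 * 760 / 0.101325)) - 244.485
T = 195.73 deg C


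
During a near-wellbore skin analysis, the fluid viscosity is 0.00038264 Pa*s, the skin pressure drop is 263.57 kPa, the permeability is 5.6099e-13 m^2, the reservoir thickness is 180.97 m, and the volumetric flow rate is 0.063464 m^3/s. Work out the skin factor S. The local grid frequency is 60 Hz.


S = dP_s * 1000 * 2*pi*k*hr / (q*mu)
S = 263.57 * 1000 * 2*pi*5.6099e-13*180.97 / (0.063464*0.00038264)
S = 6.9234


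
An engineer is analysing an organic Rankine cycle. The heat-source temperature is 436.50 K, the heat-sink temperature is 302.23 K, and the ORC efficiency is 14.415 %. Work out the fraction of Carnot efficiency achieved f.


f = (eta_orc/100) / (1 - Tc/Th)
f = (14.415/100) / (1 - 302.23/436.50)
f = 0.46862


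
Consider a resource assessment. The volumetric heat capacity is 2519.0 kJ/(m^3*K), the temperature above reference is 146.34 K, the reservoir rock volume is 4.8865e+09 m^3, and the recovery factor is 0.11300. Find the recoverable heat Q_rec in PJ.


Step 1: Q_s = Vr*rhoc*dT/1e12 = 4.8865e+09*2519.0*146.34/1e12 = 1801.313 PJ
Step 2: Q_rec = Q_s * RF = 1801.313 * 0.113 = 203.55 PJ
Q_rec = 203.55 PJ


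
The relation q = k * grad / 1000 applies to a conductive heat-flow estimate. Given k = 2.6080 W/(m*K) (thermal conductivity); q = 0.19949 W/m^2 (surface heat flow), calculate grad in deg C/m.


grad = q * 1000 / k
grad = 0.19949 * 1000 / 2.6080
grad = 76.49156 deg C/km
Convert: 76.49156 deg C/km * 0.001 = 0.076492 deg C/m
grad = 0.076492 deg C/m


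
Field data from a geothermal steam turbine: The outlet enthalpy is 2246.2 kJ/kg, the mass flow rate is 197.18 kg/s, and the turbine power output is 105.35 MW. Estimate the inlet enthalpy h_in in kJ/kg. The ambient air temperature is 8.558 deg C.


h_in = h_out + P * 1000 / mdot
h_in = 2246.2 + 105.35 * 1000 / 197.18
h_in = 2780.5 kJ/kg


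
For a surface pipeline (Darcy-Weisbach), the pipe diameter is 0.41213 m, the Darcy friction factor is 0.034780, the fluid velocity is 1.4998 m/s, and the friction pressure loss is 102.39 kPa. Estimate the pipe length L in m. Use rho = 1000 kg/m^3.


L = dP*1000*D / (f*rho*vel^2/2)
L = 102.39*1000*0.41213 / (0.034780*1000*1.4998^2/2)
L = 1078.8 m


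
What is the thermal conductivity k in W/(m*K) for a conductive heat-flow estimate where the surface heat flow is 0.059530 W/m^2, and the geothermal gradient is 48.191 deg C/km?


k = q * 1000 / grad
k = 0.059530 * 1000 / 48.191
k = 1.2353 W/(m*K)


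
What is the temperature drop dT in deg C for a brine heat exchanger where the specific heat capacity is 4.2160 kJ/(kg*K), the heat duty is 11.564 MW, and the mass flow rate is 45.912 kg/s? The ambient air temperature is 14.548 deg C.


dT = Q * 1000 / (mdot * cp)
dT = 11.564 * 1000 / (45.912 * 4.2160)
dT = 59.74221 K
Convert (temperature difference, 1 K = 1 deg C): 59.74221 K = 59.74221 deg C
dT = 59.742 deg C


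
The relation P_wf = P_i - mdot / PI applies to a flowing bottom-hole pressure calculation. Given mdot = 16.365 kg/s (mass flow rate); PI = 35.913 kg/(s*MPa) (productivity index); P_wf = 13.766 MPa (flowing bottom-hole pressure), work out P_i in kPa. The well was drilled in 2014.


P_i = P_wf + mdot / PI
P_i = 13.766 + 16.365 / 35.913
P_i = 14.22168 MPa
Convert: 14.22168 MPa * 1000.0 = 14222 kPa
P_i = 14222 kPa


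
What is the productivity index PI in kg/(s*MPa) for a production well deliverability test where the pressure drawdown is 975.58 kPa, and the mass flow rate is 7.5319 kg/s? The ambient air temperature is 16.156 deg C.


PI = mdot * 1000 / dP
PI = 7.5319 * 1000 / 975.58
PI = 7.7204 kg/(s*MPa)


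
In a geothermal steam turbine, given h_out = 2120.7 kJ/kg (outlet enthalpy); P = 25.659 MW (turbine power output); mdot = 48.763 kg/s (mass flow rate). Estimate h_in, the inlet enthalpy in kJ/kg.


h_in = h_out + P * 1000 / mdot
h_in = 2120.7 + 25.659 * 1000 / 48.763
h_in = 2646.9 kJ/kg


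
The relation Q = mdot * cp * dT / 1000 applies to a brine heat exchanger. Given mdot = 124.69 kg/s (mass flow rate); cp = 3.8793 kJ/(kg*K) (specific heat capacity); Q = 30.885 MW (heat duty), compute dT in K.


dT = Q * 1000 / (mdot * cp)
dT = 30.885 * 1000 / (124.69 * 3.8793)
dT = 63.850 K


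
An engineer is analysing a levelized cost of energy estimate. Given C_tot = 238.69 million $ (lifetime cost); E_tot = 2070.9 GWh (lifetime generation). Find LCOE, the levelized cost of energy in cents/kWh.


LCOE = C_tot / E_tot * 100
LCOE = 238.69 / 2070.9 * 100
LCOE = 11.526 cents/kWh


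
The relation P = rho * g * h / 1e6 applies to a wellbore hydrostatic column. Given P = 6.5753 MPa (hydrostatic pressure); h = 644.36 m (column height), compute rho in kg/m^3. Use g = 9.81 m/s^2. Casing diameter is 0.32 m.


rho = P * 1e6 / (g * h)
rho = 6.5753 * 1e6 / (9.81 * 644.36)
rho = 1040.2 kg/m^3


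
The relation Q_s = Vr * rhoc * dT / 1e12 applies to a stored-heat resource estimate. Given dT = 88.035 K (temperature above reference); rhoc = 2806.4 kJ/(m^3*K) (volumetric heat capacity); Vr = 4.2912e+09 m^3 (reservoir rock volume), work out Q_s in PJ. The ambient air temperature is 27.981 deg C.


Q_s = Vr * rhoc * dT / 1e12
Q_s = 4.2912e+09 * 2806.4 * 88.035 / 1e12
Q_s = 1060.2 PJ


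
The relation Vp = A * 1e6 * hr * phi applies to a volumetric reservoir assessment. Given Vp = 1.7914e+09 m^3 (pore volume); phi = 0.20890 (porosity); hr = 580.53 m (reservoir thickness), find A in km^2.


A = Vp / (1e6 * hr * phi)
A = 1.7914e+09 / (1e6 * 580.53 * 0.20890)
A = 14.772 km^2


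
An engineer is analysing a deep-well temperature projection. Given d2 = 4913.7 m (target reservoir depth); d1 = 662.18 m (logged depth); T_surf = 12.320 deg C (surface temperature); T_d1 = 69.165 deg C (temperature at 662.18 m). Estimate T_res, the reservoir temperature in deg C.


Step 1: grad = (T_d1 - T_surf)/d1 * 1000 = (69.165 - 12.32)/662.18 * 1000 = 85.84524 deg C/km
Step 2: T_res = T_surf + grad*d2/1000 = 12.32 + 85.84524*4913.7/1000 = 434.14 deg C
T_res = 434.14 deg C


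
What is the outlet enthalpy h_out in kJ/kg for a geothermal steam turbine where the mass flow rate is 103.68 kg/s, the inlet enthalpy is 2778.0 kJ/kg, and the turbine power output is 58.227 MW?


h_out = h_in - P * 1000 / mdot
h_out = 2778.0 - 58.227 * 1000 / 103.68
h_out = 2216.4 kJ/kg


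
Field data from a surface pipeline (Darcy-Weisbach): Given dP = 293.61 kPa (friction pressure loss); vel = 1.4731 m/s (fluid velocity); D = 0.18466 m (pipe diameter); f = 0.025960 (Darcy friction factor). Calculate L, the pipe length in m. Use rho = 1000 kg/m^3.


L = dP*1000*D / (f*rho*vel^2/2)
L = 293.61*1000*0.18466 / (0.025960*1000*1.4731^2/2)
L = 1924.9 m


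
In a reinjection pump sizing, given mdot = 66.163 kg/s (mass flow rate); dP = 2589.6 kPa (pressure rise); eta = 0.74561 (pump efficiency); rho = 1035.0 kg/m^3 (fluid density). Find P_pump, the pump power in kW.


P_pump = mdot * dP / (rho * eta)
P_pump = 66.163 * 2589.6 / (1035.0 * 0.74561)
P_pump = 222.02 kW


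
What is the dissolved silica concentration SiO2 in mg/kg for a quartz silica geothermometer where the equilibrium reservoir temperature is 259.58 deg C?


SiO2 = 10^(5.19 - 1309/(T_eq + 273.15))
SiO2 = 10^(5.19 - 1309/(259.58 + 273.15))
SiO2 = 540.56 mg/kg


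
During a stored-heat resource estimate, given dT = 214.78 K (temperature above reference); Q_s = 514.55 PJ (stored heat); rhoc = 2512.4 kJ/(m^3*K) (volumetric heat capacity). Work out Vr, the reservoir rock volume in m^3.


Vr = Q_s * 1e12 / (rhoc * dT)
Vr = 514.55 * 1e12 / (2512.4 * 214.78)
Vr = 9.5355e+08 m^3


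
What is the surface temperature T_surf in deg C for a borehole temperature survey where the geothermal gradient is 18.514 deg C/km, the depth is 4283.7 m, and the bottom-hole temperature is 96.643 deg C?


T_surf = T_d - grad * d / 1000
T_surf = 96.643 - 18.514 * 4283.7 / 1000
T_surf = 17.335 deg C


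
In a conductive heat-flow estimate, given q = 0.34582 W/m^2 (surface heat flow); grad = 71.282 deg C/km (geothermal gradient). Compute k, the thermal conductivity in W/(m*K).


k = q * 1000 / grad
k = 0.34582 * 1000 / 71.282
k = 4.8514 W/(m*K)


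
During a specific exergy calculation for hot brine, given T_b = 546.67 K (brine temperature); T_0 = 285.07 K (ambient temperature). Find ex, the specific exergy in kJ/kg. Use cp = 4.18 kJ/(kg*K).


ex = cp * ((T_b - T_0) - T_0 * ln(T_b/T_0))
ex = 4.18 * ((546.67 - 285.07) - 285.07 * ln(546.67/285.07))
ex = 317.63 kJ/kg


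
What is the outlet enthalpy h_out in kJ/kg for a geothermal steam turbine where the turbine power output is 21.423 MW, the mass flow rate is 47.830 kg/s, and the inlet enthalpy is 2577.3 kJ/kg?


h_out = h_in - P * 1000 / mdot
h_out = 2577.3 - 21.423 * 1000 / 47.830
h_out = 2129.4 kJ/kg


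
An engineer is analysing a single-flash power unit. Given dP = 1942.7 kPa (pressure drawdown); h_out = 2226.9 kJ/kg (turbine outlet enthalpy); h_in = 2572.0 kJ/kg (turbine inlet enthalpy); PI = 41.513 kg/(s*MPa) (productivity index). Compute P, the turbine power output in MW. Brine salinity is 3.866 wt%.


Step 1: mdot = PI * dP / 1000 = 41.513 * 1942.7 / 1000 = 80.64731 kg/s
Step 2: P = mdot*(h_in - h_out)/1000 = 80.64731*(2572.0 - 2226.9)/1000 = 27.831 MW
P = 27.831 MW


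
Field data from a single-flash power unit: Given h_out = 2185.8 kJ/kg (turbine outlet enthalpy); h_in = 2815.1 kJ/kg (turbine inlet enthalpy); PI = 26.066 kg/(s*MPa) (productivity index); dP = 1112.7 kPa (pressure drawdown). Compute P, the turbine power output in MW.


Step 1: mdot = PI * dP / 1000 = 26.066 * 1112.7 / 1000 = 29.00364 kg/s
Step 2: P = mdot*(h_in - h_out)/1000 = 29.00364*(2815.1 - 2185.8)/1000 = 18.252 MW
P = 18.252 MW


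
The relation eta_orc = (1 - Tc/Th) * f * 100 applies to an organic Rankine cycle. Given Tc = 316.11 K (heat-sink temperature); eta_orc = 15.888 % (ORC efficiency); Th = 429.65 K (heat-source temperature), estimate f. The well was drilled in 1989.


f = (eta_orc/100) / (1 - Tc/Th)
f = (15.888/100) / (1 - 316.11/429.65)
f = 0.60122


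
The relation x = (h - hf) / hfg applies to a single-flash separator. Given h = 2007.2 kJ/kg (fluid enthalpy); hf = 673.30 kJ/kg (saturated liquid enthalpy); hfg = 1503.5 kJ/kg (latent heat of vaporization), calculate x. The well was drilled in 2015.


x = (h - hf) / hfg
x = (2007.2 - 673.30) / 1503.5
x = 0.88720


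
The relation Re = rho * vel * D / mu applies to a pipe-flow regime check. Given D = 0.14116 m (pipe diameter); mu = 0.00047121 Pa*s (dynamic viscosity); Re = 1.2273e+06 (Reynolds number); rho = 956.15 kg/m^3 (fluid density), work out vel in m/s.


vel = Re * mu / (rho * D)
vel = 1.2273e+06 * 0.00047121 / (956.15 * 0.14116)
vel = 4.2848 m/s


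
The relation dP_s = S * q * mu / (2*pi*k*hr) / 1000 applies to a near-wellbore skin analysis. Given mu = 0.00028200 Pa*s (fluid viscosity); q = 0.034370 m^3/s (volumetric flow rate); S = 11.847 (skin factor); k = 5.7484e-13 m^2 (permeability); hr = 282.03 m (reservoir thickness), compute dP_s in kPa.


dP_s = S * q * mu / (2*pi*k*hr) / 1000
dP_s = 11.847 * 0.034370 * 0.00028200 / (2*pi*5.7484e-13*282.03) / 1000
dP_s = 112.72 kPa


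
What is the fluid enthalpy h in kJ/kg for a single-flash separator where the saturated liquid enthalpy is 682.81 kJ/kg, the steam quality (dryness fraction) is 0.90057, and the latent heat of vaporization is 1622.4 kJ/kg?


h = hf + x * hfg
h = 682.81 + 0.90057 * 1622.4
h = 2143.9 kJ/kg


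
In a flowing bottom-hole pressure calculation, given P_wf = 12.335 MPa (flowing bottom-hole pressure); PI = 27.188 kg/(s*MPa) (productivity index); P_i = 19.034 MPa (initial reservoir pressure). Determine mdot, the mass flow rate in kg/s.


mdot = (P_i - P_wf) * PI
mdot = (19.034 - 12.335) * 27.188
mdot = 182.13 kg/s


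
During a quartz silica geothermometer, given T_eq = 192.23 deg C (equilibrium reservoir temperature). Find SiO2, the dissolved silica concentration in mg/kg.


SiO2 = 10^(5.19 - 1309/(T_eq + 273.15))
SiO2 = 10^(5.19 - 1309/(192.23 + 273.15))
SiO2 = 238.37 mg/kg


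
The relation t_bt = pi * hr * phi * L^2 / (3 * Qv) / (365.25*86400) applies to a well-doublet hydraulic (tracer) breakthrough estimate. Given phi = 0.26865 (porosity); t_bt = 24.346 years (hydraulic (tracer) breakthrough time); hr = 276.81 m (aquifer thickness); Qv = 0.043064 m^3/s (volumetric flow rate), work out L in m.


L = sqrt(t_bt*365.25*86400*3*Qv / (pi*hr*phi))
L = sqrt(24.346*365.25*86400*3*0.043064 / (pi*276.81*0.26865))
L = 651.82 m


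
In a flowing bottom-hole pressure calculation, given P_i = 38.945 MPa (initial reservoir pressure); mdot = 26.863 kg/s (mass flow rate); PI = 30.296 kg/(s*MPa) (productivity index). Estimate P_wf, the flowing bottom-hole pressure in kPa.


P_wf = P_i - mdot / PI
P_wf = 38.945 - 26.863 / 30.296
P_wf = 38.05832 MPa
Convert: 38.05832 MPa * 1000.0 = 38058 kPa
P_wf = 38058 kPa


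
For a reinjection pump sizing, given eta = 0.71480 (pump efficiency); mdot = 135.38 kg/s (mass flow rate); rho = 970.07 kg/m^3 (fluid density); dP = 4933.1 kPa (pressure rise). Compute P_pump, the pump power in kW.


P_pump = mdot * dP / (rho * eta)
P_pump = 135.38 * 4933.1 / (970.07 * 0.71480)
P_pump = 963.13 kW


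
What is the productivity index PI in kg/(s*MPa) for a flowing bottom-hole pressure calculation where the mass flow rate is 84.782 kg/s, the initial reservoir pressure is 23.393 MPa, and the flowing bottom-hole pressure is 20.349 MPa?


PI = mdot / (P_i - P_wf)
PI = 84.782 / (23.393 - 20.349)
PI = 27.852 kg/(s*MPa)


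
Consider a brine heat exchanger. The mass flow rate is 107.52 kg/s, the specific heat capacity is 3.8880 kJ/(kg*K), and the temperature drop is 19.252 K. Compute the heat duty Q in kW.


Q = mdot * cp * dT / 1000
Q = 107.52 * 3.8880 * 19.252 / 1000
Q = 8.048063 MW
Convert: 8.048063 MW * 1000.0 = 8048.1 kW
Q = 8048.1 kW


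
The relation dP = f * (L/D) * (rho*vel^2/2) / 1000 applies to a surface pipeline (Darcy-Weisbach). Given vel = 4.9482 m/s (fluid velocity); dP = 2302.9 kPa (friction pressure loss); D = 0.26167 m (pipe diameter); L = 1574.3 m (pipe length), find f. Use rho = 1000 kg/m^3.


f = dP*1000 / ((L/D)*(rho*vel^2/2))
f = 2302.9*1000 / ((1574.3/0.26167)*(1000*4.9482^2/2))
f = 0.031266


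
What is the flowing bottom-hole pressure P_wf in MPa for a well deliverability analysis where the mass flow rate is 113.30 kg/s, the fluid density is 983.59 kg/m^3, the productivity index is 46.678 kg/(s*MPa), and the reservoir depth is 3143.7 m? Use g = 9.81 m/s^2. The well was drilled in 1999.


Step 1: P_i = rho*g*h/1e6 = 983.59*9.81*3143.7/1e6 = 30.33362 MPa
Step 2: P_wf = P_i - mdot/PI = 30.33362 - 113.3/46.678 = 27.906 MPa
P_wf = 27.906 MPa


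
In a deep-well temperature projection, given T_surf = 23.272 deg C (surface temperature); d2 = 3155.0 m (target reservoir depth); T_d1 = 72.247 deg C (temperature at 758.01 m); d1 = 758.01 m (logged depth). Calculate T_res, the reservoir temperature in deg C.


Step 1: grad = (T_d1 - T_surf)/d1 * 1000 = (72.247 - 23.272)/758.01 * 1000 = 64.60997 deg C/km
Step 2: T_res = T_surf + grad*d2/1000 = 23.272 + 64.60997*3155.0/1000 = 227.12 deg C
T_res = 227.12 deg C


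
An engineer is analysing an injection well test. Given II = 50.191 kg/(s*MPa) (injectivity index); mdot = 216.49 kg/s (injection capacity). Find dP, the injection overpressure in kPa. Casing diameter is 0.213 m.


dP = mdot * 1000 / II
dP = 216.49 * 1000 / 50.191
dP = 4313.3 kPa


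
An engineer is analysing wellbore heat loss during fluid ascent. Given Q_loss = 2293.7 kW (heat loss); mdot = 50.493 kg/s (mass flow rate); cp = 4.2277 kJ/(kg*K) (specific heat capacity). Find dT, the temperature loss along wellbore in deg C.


dT = Q_loss / (mdot * cp)
dT = 2293.7 / (50.493 * 4.2277)
dT = 10.74487 K
Convert (temperature difference, 1 K = 1 deg C): 10.74487 K = 10.74487 deg C
dT = 10.745 deg C


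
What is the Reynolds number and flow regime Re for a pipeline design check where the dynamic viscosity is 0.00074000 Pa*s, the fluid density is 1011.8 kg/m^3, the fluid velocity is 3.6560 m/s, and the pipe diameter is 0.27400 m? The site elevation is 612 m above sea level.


Step 1: Re = rho*vel*D/mu = 1011.8*3.656*0.274/0.00074 = 1.3697e+06
Step 2: Re = 1.3697e+06 > 4000, so flow is turbulent.
Re = 1.3697e+06 (turbulent)


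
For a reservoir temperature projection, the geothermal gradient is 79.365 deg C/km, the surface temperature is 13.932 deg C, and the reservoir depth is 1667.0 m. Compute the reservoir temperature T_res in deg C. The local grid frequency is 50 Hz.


T_res = T_surf + grad * d / 1000
T_res = 13.932 + 79.365 * 1667.0 / 1000
T_res = 146.23 deg C


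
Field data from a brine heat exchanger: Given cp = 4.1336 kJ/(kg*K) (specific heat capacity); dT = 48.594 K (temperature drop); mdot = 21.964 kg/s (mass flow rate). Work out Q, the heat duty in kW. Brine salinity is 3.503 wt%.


Q = mdot * cp * dT / 1000
Q = 21.964 * 4.1336 * 48.594 / 1000
Q = 4.411868 MW
Convert: 4.411868 MW * 1000.0 = 4411.9 kW
Q = 4411.9 kW


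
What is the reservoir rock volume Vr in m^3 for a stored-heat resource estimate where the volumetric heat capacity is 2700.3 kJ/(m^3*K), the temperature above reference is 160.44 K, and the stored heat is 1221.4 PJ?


Vr = Q_s * 1e12 / (rhoc * dT)
Vr = 1221.4 * 1e12 / (2700.3 * 160.44)
Vr = 2.8192e+09 m^3


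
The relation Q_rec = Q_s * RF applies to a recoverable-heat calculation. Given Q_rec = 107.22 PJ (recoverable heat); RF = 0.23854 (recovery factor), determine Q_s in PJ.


Q_s = Q_rec / RF
Q_s = 107.22 / 0.23854
Q_s = 449.48 PJ


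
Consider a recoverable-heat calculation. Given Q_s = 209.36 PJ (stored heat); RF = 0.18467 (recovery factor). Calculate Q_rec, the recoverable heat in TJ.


Q_rec = Q_s * RF
Q_rec = 209.36 * 0.18467
Q_rec = 38.66251 PJ
Convert: 38.66251 PJ * 1000.0 = 38663 TJ
Q_rec = 38663 TJ


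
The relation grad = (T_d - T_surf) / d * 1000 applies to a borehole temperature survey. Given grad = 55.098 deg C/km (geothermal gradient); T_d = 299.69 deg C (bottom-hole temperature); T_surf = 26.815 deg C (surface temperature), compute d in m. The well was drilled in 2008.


d = (T_d - T_surf) / grad * 1000
d = (299.69 - 26.815) / 55.098 * 1000
d = 4952.5 m


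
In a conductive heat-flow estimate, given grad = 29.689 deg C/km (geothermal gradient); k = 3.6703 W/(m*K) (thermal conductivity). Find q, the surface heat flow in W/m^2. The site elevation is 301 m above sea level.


q = k * grad / 1000
q = 3.6703 * 29.689 / 1000
q = 0.10897 W/m^2


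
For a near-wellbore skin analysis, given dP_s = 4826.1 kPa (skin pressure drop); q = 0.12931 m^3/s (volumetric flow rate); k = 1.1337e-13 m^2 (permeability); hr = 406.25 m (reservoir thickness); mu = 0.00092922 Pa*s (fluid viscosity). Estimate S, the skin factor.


S = dP_s * 1000 * 2*pi*k*hr / (q*mu)
S = 4826.1 * 1000 * 2*pi*1.1337e-13*406.25 / (0.12931*0.00092922)
S = 11.623


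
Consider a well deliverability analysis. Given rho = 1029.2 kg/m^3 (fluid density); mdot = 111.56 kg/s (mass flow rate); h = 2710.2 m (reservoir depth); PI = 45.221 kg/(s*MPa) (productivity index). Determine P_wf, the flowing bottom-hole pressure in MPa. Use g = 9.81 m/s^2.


Step 1: P_i = rho*g*h/1e6 = 1029.2*9.81*2710.2/1e6 = 27.36340 MPa
Step 2: P_wf = P_i - mdot/PI = 27.36340 - 111.56/45.221 = 24.896 MPa
P_wf = 24.896 MPa


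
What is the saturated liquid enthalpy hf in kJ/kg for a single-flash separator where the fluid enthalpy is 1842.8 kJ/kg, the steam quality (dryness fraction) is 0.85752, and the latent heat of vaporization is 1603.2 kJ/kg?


hf = h - x * hfg
hf = 1842.8 - 0.85752 * 1603.2
hf = 468.02 kJ/kg


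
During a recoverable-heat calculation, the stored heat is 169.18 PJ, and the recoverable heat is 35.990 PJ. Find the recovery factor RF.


RF = Q_rec / Q_s
RF = 35.990 / 169.18
RF = 0.21273


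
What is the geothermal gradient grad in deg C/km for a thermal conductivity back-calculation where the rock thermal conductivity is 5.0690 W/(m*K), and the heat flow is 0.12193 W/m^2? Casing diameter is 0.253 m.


grad = q / k * 1000
grad = 0.12193 / 5.0690 * 1000
grad = 24.054 deg C/km


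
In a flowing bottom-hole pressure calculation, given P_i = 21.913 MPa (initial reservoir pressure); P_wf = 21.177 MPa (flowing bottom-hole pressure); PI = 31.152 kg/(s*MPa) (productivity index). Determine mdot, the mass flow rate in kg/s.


mdot = (P_i - P_wf) * PI
mdot = (21.913 - 21.177) * 31.152
mdot = 22.928 kg/s


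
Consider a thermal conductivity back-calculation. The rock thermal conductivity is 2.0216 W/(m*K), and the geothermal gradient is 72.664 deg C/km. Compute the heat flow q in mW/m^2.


q = k * grad / 1000
q = 2.0216 * 72.664 / 1000
q = 0.1468975 W/m^2
Convert: 0.1468975 W/m^2 * 1000.0 = 146.90 mW/m^2
q = 146.90 mW/m^2


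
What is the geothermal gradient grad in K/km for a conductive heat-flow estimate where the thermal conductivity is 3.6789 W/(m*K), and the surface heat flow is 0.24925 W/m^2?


grad = q * 1000 / k
grad = 0.24925 * 1000 / 3.6789
grad = 67.75123 deg C/km
Convert: 67.75123 deg C/km * 1.0 = 67.751 K/km
grad = 67.751 K/km


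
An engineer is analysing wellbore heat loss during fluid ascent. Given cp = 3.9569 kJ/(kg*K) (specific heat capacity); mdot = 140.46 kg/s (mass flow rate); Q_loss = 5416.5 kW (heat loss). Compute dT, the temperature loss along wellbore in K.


dT = Q_loss / (mdot * cp)
dT = 5416.5 / (140.46 * 3.9569)
dT = 9.7457 K


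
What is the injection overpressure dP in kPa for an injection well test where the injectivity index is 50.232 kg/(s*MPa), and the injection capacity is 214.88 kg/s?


dP = mdot * 1000 / II
dP = 214.88 * 1000 / 50.232
dP = 4277.8 kPa


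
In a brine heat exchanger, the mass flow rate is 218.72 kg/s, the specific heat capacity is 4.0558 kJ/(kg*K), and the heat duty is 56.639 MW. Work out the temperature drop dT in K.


dT = Q * 1000 / (mdot * cp)
dT = 56.639 * 1000 / (218.72 * 4.0558)
dT = 63.848 K


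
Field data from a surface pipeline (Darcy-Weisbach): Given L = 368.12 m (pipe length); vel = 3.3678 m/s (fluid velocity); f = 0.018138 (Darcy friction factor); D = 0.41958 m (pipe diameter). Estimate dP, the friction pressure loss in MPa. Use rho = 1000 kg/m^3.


dP = f * (L/D) * (rho*vel^2/2) / 1000
dP = 0.018138 * (368.12/0.41958) * (1000*3.3678^2/2) / 1000
dP = 90.24572 kPa
Convert: 90.24572 kPa * 0.001 = 0.090246 MPa
dP = 0.090246 MPa


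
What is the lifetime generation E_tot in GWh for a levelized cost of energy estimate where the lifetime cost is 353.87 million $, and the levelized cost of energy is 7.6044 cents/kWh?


E_tot = C_tot / LCOE * 100
E_tot = 353.87 / 7.6044 * 100
E_tot = 4653.5 GWh


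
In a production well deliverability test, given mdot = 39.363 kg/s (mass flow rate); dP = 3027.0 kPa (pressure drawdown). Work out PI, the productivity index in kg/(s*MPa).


PI = mdot * 1000 / dP
PI = 39.363 * 1000 / 3027.0
PI = 13.004 kg/(s*MPa)


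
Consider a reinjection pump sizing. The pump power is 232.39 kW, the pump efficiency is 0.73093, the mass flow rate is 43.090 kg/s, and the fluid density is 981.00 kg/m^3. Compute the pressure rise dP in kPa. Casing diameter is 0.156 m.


dP = P_pump * rho * eta / mdot
dP = 232.39 * 981.00 * 0.73093 / 43.090
dP = 3867.1 kPa


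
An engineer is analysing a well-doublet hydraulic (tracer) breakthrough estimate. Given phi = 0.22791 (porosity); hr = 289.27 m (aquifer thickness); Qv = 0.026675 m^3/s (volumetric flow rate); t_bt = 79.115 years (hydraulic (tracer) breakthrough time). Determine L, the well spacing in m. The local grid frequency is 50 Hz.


L = sqrt(t_bt*365.25*86400*3*Qv / (pi*hr*phi))
L = sqrt(79.115*365.25*86400*3*0.026675 / (pi*289.27*0.22791))
L = 982.17 m


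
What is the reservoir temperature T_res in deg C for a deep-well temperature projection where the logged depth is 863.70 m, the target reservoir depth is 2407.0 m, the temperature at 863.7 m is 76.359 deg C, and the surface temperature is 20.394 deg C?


Step 1: grad = (T_d1 - T_surf)/d1 * 1000 = (76.359 - 20.394)/863.7 * 1000 = 64.79680 deg C/km
Step 2: T_res = T_surf + grad*d2/1000 = 20.394 + 64.79680*2407.0/1000 = 176.36 deg C
T_res = 176.36 deg C


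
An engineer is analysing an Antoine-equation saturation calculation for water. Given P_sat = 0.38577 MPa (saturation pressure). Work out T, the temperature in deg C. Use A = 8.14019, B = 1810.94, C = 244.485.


T = B / (A - log10(P_sat * 760 / 0.101325)) - C
T = 1810.94 / (8.14019 - log10(0.38577 * 760 / 0.101325)) - 244.485
T = 142.57 deg C


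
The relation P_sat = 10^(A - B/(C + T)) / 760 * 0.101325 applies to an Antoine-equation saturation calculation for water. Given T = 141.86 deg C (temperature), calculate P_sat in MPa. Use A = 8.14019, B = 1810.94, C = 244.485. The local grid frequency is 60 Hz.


P_sat = 10^(A - B/(C + T)) / 760 * 0.101325
P_sat = 10^(8.14019 - 1810.94/(244.485 + 141.86)) / 760 * 0.101325
P_sat = 0.37821 MPa


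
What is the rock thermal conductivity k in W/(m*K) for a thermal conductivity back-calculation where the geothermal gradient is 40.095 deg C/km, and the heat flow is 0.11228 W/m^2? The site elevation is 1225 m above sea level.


k = q / (grad / 1000)
k = 0.11228 / (40.095 / 1000)
k = 2.8003 W/(m*K)


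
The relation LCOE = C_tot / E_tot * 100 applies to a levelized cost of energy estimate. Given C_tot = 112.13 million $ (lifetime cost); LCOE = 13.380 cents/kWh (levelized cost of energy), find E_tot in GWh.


E_tot = C_tot / LCOE * 100
E_tot = 112.13 / 13.380 * 100
E_tot = 838.04 GWh


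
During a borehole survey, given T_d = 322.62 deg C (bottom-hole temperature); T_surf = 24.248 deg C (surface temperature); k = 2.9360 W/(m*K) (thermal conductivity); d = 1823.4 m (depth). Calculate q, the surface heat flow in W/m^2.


Step 1: grad = (T_d - T_surf)/d * 1000 = (322.62 - 24.248)/1823.4 * 1000 = 163.6350 deg C/km
Step 2: q = k * grad / 1000 = 2.936 * 163.6350 / 1000 = 0.48043 W/m^2
q = 0.48043 W/m^2


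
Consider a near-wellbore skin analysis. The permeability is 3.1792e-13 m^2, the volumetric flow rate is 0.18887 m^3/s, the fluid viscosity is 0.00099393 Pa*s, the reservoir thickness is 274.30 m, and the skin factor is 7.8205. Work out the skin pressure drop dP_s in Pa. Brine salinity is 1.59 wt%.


dP_s = S * q * mu / (2*pi*k*hr) / 1000
dP_s = 7.8205 * 0.18887 * 0.00099393 / (2*pi*3.1792e-13*274.30) / 1000
dP_s = 2679.352 kPa
Convert: 2679.352 kPa * 1000.0 = 2.6794e+06 Pa
dP_s = 2.6794e+06 Pa


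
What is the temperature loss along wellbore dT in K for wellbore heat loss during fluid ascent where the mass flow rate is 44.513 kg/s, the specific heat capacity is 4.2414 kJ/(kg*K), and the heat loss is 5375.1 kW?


dT = Q_loss / (mdot * cp)
dT = 5375.1 / (44.513 * 4.2414)
dT = 28.470 K


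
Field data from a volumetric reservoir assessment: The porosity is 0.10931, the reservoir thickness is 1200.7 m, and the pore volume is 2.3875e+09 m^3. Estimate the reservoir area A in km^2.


A = Vp / (1e6 * hr * phi)
A = 2.3875e+09 / (1e6 * 1200.7 * 0.10931)
A = 18.191 km^2


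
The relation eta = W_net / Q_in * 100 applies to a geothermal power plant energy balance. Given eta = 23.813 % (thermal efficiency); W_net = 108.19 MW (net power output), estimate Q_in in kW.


Q_in = W_net / (eta / 100)
Q_in = 108.19 / (23.813 / 100)
Q_in = 454.3317 MW
Convert: 454.3317 MW * 1000.0 = 4.5433e+05 kW
Q_in = 4.5433e+05 kW


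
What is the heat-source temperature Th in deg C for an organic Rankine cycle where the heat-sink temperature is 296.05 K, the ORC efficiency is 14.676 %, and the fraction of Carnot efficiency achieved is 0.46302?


Th = Tc / (1 - (eta_orc/100)/f)
Th = 296.05 / (1 - (14.676/100)/0.46302)
Th = 433.4316 K
Convert to deg C: 433.4316 - 273.15 = 160.28 deg C
Th = 160.28 deg C


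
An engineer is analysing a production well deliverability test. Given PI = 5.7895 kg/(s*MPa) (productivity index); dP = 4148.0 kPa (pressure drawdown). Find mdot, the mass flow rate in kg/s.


mdot = PI * dP / 1000
mdot = 5.7895 * 4148.0 / 1000
mdot = 24.015 kg/s


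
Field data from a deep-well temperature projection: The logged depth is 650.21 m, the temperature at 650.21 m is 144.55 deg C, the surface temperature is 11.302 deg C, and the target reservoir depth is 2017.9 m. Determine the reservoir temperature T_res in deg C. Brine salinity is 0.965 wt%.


Step 1: grad = (T_d1 - T_surf)/d1 * 1000 = (144.55 - 11.302)/650.21 * 1000 = 204.9307 deg C/km
Step 2: T_res = T_surf + grad*d2/1000 = 11.302 + 204.9307*2017.9/1000 = 424.83 deg C
T_res = 424.83 deg C


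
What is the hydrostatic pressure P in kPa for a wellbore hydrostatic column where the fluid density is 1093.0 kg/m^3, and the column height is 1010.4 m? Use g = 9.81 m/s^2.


P = rho * g * h / 1e6
P = 1093.0 * 9.81 * 1010.4 / 1e6
P = 10.83384 MPa
Convert: 10.83384 MPa * 1000.0 = 10834 kPa
P = 10834 kPa


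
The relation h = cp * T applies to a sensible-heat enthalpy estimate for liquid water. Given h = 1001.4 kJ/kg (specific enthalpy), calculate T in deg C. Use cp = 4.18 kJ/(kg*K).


T = h / cp
T = 1001.4 / 4.18
T = 239.57 deg C


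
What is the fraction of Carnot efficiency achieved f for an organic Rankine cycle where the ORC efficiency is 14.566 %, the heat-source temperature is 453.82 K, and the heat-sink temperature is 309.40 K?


f = (eta_orc/100) / (1 - Tc/Th)
f = (14.566/100) / (1 - 309.40/453.82)
f = 0.45772


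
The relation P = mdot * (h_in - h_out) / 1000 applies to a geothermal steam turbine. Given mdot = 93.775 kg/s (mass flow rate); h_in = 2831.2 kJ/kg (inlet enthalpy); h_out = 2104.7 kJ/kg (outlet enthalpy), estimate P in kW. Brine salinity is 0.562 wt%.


P = mdot * (h_in - h_out) / 1000
P = 93.775 * (2831.2 - 2104.7) / 1000
P = 68.12754 MW
Convert: 68.12754 MW * 1000.0 = 68128 kW
P = 68128 kW


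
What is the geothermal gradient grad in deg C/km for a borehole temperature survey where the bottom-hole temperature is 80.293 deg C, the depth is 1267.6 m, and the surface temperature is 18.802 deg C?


grad = (T_d - T_surf) / d * 1000
grad = (80.293 - 18.802) / 1267.6 * 1000
grad = 48.510 deg C/km


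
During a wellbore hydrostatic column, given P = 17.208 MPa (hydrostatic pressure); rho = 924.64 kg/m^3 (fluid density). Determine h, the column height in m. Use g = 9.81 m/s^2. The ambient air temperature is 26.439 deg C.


h = P * 1e6 / (g * rho)
h = 17.208 * 1e6 / (9.81 * 924.64)
h = 1897.1 m


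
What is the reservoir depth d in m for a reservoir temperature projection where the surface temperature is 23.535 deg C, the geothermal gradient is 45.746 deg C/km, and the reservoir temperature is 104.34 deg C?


d = (T_res - T_surf) / grad * 1000
d = (104.34 - 23.535) / 45.746 * 1000
d = 1766.4 m


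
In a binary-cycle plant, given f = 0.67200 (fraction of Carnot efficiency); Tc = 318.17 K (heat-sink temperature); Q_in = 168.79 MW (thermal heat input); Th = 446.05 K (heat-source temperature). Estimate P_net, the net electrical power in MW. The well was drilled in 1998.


Step 1: eta = (1 - Tc/Th)*f = (1 - 318.17/446.05)*0.672 = 0.1926586
Step 2: P_net = eta * Q_in = 0.1926586 * 168.79 = 32.519 MW
P_net = 32.519 MW


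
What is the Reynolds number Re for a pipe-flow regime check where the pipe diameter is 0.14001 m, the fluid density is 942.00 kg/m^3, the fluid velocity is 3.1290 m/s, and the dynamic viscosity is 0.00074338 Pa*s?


Re = rho * vel * D / mu
Re = 942.00 * 3.1290 * 0.14001 / 0.00074338
Re = 5.5514e+05


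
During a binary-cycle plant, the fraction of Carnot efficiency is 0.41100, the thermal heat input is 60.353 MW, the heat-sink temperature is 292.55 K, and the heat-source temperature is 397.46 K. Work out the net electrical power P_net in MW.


Step 1: eta = (1 - Tc/Th)*f = (1 - 292.55/397.46)*0.411 = 0.1084839
Step 2: P_net = eta * Q_in = 0.1084839 * 60.353 = 6.5473 MW
P_net = 6.5473 MW


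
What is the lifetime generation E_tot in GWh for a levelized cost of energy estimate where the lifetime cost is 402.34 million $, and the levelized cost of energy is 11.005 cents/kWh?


E_tot = C_tot / LCOE * 100
E_tot = 402.34 / 11.005 * 100
E_tot = 3656.0 GWh


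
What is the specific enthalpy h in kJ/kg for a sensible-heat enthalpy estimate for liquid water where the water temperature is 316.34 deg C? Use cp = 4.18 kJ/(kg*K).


h = cp * T
h = 4.18 * 316.34
h = 1322.3 kJ/kg


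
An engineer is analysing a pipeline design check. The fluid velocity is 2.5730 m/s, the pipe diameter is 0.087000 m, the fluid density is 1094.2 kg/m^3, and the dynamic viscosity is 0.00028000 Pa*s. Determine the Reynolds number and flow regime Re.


Step 1: Re = rho*vel*D/mu = 1094.2*2.573*0.087/0.00028 = 8.7478e+05
Step 2: Re = 8.7478e+05 > 4000, so flow is turbulent.
Re = 8.7478e+05 (turbulent)


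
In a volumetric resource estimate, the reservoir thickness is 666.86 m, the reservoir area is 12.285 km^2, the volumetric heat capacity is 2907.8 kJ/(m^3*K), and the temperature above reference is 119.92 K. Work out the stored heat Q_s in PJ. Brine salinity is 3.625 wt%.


Step 1: Vr = A*1e6*hr = 12.285*1e6*666.86 = 8.192375e+09 m^3
Step 2: Q_s = Vr*rhoc*dT/1e12 = 8.192375e+09*2907.8*119.92/1e12 = 2856.7 PJ
Q_s = 2856.7 PJ


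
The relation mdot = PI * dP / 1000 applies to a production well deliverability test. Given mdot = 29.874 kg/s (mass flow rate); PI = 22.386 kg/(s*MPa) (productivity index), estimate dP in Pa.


dP = mdot * 1000 / PI
dP = 29.874 * 1000 / 22.386
dP = 1334.495 kPa
Convert: 1334.495 kPa * 1000.0 = 1.3345e+06 Pa
dP = 1.3345e+06 Pa


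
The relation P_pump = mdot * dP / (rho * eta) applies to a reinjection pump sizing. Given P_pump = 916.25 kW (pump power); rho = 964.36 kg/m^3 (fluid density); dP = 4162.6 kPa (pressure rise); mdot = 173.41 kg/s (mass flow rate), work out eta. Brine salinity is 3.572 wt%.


eta = mdot * dP / (rho * P_pump)
eta = 173.41 * 4162.6 / (964.36 * 916.25)
eta = 0.81693


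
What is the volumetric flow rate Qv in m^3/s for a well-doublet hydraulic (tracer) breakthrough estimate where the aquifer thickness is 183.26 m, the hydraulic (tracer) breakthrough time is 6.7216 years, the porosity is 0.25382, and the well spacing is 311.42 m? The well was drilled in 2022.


Qv = pi*hr*phi*L^2 / (3*t_bt*365.25*86400)
Qv = pi*183.26*0.25382*311.42^2 / (3*6.7216*365.25*86400)
Qv = 0.022271 m^3/s


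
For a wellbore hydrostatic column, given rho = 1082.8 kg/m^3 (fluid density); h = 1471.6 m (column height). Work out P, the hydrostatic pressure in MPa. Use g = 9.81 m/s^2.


P = rho * g * h / 1e6
P = 1082.8 * 9.81 * 1471.6 / 1e6
P = 15.632 MPa


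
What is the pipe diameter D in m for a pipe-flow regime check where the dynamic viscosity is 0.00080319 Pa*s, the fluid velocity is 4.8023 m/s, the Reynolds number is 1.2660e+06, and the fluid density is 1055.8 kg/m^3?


D = Re * mu / (rho * vel)
D = 1.2660e+06 * 0.00080319 / (1055.8 * 4.8023)
D = 0.20055 m


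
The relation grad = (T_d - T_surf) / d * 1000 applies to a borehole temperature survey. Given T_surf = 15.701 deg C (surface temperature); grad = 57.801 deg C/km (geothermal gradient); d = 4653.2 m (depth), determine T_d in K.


T_d = T_surf + grad * d / 1000
T_d = 15.701 + 57.801 * 4653.2 / 1000
T_d = 284.6606 deg C
Convert to K: 284.6606 + 273.15 = 557.81 K
T_d = 557.81 K


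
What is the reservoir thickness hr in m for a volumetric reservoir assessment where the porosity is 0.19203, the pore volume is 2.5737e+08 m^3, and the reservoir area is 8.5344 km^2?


hr = Vp / (A * 1e6 * phi)
hr = 2.5737e+08 / (8.5344 * 1e6 * 0.19203)
hr = 157.04 m


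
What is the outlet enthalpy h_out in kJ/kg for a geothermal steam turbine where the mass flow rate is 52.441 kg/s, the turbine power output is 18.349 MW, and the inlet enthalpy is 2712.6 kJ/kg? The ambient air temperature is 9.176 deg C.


h_out = h_in - P * 1000 / mdot
h_out = 2712.6 - 18.349 * 1000 / 52.441
h_out = 2362.7 kJ/kg
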